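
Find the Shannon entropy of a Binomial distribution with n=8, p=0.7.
1.6629 nats

We have X ~ Binomial(n=8, p=0.7).

The Shannon entropy measures the uncertainty or information content of the distribution.

For a Binomial distribution with n=8, p=0.7:
H(X) = 1.6629 nats

(In bits, this would be 2.3991 bits.)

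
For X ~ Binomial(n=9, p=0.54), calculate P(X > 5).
0.338560

We have X ~ Binomial(n=9, p=0.54).

P(X > 5) = 1 - P(X ≤ 5)
                = 1 - F(5)
                = 1 - 0.661440
                = 0.338560

So there's approximately a 33.9% chance that X exceeds 5.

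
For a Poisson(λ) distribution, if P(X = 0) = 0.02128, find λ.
λ = 3.8500

For a Poisson(λ) distribution, the PMF at 0 is:
P(X = 0) = λ^0 e^(-λ) / 0! = e^(-λ)

Given P(X = 0) = 0.02128:
e^(-λ) = 0.02128
-λ = ln(0.02128)
λ = -ln(0.02128) = 3.8500

Verification: e^(-3.8500) = 0.02128 ✓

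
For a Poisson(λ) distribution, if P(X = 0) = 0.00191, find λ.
λ = 6.2607

For a Poisson(λ) distribution, the PMF at 0 is:
P(X = 0) = λ^0 e^(-λ) / 0! = e^(-λ)

Given P(X = 0) = 0.00191:
e^(-λ) = 0.00191
-λ = ln(0.00191)
λ = -ln(0.00191) = 6.2607

Verification: e^(-6.2607) = 0.00191 ✓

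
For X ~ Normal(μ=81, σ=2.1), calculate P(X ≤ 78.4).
0.107840

We have X ~ Normal(μ=81, σ=2.1).

The CDF gives us P(X ≤ k).

Using the CDF:
P(X ≤ 78.4) = 0.107840

This means there's approximately a 10.8% chance that X is at most 78.4.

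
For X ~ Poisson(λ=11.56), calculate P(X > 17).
0.047616

We have X ~ Poisson(λ=11.56).

P(X > 17) = 1 - P(X ≤ 17)
                = 1 - F(17)
                = 1 - 0.952384
                = 0.047616

So there's approximately a 4.8% chance that X exceeds 17.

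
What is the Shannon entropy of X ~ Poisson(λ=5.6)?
2.2635 nats

We have X ~ Poisson(λ=5.6).

The Shannon entropy measures the uncertainty or information content of the distribution.

For a Poisson distribution with λ=5.6:
H(X) = 2.2635 nats

(In bits, this would be 3.2655 bits.)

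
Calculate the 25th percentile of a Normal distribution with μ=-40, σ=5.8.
-43.9120

We have X ~ Normal(μ=-40, σ=5.8).

We want to find x such that P(X ≤ x) = 0.25.

This is the 25th percentile, which means 25% of values fall below this point.

Using the inverse CDF (quantile function):
x = F⁻¹(0.25) = -43.9120

Verification: P(X ≤ -43.9120) = 0.25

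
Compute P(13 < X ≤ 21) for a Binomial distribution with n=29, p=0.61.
0.872650

We have X ~ Binomial(n=29, p=0.61).

To find P(13 < X ≤ 21), we use:
P(13 < X ≤ 21) = P(X ≤ 21) - P(X ≤ 13)
                 = F(21) - F(13)
                 = 0.929550 - 0.056899
                 = 0.872650

So there's approximately a 87.3% chance that X falls in this range.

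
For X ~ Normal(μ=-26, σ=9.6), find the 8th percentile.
-39.4887

We have X ~ Normal(μ=-26, σ=9.6).

We want to find x such that P(X ≤ x) = 0.08.

This is the 8th percentile, which means 8% of values fall below this point.

Using the inverse CDF (quantile function):
x = F⁻¹(0.08) = -39.4887

Verification: P(X ≤ -39.4887) = 0.08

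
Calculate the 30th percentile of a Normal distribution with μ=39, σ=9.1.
34.2280

We have X ~ Normal(μ=39, σ=9.1).

We want to find x such that P(X ≤ x) = 0.3.

This is the 30th percentile, which means 30% of values fall below this point.

Using the inverse CDF (quantile function):
x = F⁻¹(0.3) = 34.2280

Verification: P(X ≤ 34.2280) = 0.3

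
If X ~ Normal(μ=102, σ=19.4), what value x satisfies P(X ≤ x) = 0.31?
92.3805

We have X ~ Normal(μ=102, σ=19.4).

We want to find x such that P(X ≤ x) = 0.31.

This is the 31st percentile, which means 31% of values fall below this point.

Using the inverse CDF (quantile function):
x = F⁻¹(0.31) = 92.3805

Verification: P(X ≤ 92.3805) = 0.31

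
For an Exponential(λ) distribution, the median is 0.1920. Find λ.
λ = 3.6101

For X ~ Exponential(λ), the CDF is F(x) = 1 - e^(-λx).
The median m satisfies F(m) = 0.5:
1 - e^(-λm) = 0.5
e^(-λm) = 0.5
λm = ln(2)
m = ln(2) / λ

Given m = 0.1920:
λ = ln(2) / 0.1920 = 0.693147 / 0.1920 = 3.6101

Verification: ln(2) / 3.6101 = 0.1920 ✓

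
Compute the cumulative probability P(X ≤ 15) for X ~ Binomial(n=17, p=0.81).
0.861279

We have X ~ Binomial(n=17, p=0.81).

The CDF gives us P(X ≤ k).

Using the CDF:
P(X ≤ 15) = 0.861279

This means there's approximately a 86.1% chance that X is at most 15.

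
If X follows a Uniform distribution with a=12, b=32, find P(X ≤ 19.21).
0.360500

We have X ~ Uniform(a=12, b=32).

The CDF gives us P(X ≤ k).

Using the CDF:
P(X ≤ 19.21) = 0.360500

This means there's approximately a 36.1% chance that X is at most 19.21.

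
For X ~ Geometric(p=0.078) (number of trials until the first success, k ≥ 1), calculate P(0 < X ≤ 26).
0.878939

We have X ~ Geometric(p=0.078) (number of trials until the first success, k ≥ 1).

To find P(0 < X ≤ 26), we use:
P(0 < X ≤ 26) = P(X ≤ 26) - P(X ≤ 0)
                 = F(26) - F(0)
                 = 0.878939 - 0.000000
                 = 0.878939

So there's approximately a 87.9% chance that X falls in this range.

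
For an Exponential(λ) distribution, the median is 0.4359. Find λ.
λ = 1.5902

For X ~ Exponential(λ), the CDF is F(x) = 1 - e^(-λx).
The median m satisfies F(m) = 0.5:
1 - e^(-λm) = 0.5
e^(-λm) = 0.5
λm = ln(2)
m = ln(2) / λ

Given m = 0.4359:
λ = ln(2) / 0.4359 = 0.693147 / 0.4359 = 1.5902

Verification: ln(2) / 1.5902 = 0.4359 ✓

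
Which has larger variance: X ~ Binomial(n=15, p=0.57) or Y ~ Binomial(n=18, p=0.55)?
Y has larger variance (4.4550 > 3.6765)

Compute the variance for each distribution:

X ~ Binomial(n=15, p=0.57):
Var(X) = 3.6765

Y ~ Binomial(n=18, p=0.55):
Var(Y) = 4.4550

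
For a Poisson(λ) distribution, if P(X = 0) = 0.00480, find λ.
λ = 5.3391

For a Poisson(λ) distribution, the PMF at 0 is:
P(X = 0) = λ^0 e^(-λ) / 0! = e^(-λ)

Given P(X = 0) = 0.00480:
e^(-λ) = 0.00480
-λ = ln(0.00480)
λ = -ln(0.00480) = 5.3391

Verification: e^(-5.3391) = 0.00480 ✓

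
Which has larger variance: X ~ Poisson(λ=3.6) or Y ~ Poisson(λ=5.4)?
Y has larger variance (5.4000 > 3.6000)

Compute the variance for each distribution:

X ~ Poisson(λ=3.6):
Var(X) = 3.6000

Y ~ Poisson(λ=5.4):
Var(Y) = 5.4000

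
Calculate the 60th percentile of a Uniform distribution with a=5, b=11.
8.6000

We have X ~ Uniform(a=5, b=11).

We want to find x such that P(X ≤ x) = 0.6.

This is the 60th percentile, which means 60% of values fall below this point.

Using the inverse CDF (quantile function):
x = F⁻¹(0.6) = 8.6000

Verification: P(X ≤ 8.6000) = 0.6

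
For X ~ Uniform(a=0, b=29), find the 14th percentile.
4.0600

We have X ~ Uniform(a=0, b=29).

We want to find x such that P(X ≤ x) = 0.14.

This is the 14th percentile, which means 14% of values fall below this point.

Using the inverse CDF (quantile function):
x = F⁻¹(0.14) = 4.0600

Verification: P(X ≤ 4.0600) = 0.14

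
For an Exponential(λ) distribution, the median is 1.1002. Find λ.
λ = 0.6300

For X ~ Exponential(λ), the CDF is F(x) = 1 - e^(-λx).
The median m satisfies F(m) = 0.5:
1 - e^(-λm) = 0.5
e^(-λm) = 0.5
λm = ln(2)
m = ln(2) / λ

Given m = 1.1002:
λ = ln(2) / 1.1002 = 0.693147 / 1.1002 = 0.6300

Verification: ln(2) / 0.6300 = 1.1002 ✓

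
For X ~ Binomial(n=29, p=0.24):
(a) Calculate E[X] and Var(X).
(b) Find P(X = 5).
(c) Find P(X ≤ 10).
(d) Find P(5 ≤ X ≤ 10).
(a) E[X] = 6.9600, Var(X) = 5.2896
(b) P(X = 5) = 0.130387
(c) P(X ≤ 10) = 0.933314
(d) P(5 ≤ X ≤ 10) = 0.792798

We have X ~ Binomial(n=29, p=0.24).

(a) Moments:
E[X] = 6.9600
Var(X) = 5.2896
σ = √Var(X) = 2.2999

(b) Point probability using PMF:
P(X = 5) = 0.130387

(c) Cumulative probability using CDF:
P(X ≤ 10) = F(10) = 0.933314

(d) Range probability:
P(5 ≤ X ≤ 10) = P(X ≤ 10) - P(X ≤ 4)
                   = F(10) - F(4)
                   = 0.933314 - 0.140516
                   = 0.792798

This means approximately 79.3% of outcomes fall in the interval [5, 10].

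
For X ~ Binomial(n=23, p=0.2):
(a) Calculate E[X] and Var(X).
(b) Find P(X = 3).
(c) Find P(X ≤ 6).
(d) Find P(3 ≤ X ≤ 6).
(a) E[X] = 4.6000, Var(X) = 3.6800
(b) P(X = 3) = 0.163346
(c) P(X ≤ 6) = 0.840167
(d) P(3 ≤ X ≤ 6) = 0.706982

We have X ~ Binomial(n=23, p=0.2).

(a) Moments:
E[X] = 4.6000
Var(X) = 3.6800
σ = √Var(X) = 1.9183

(b) Point probability using PMF:
P(X = 3) = 0.163346

(c) Cumulative probability using CDF:
P(X ≤ 6) = F(6) = 0.840167

(d) Range probability:
P(3 ≤ X ≤ 6) = P(X ≤ 6) - P(X ≤ 2)
                   = F(6) - F(2)
                   = 0.840167 - 0.133185
                   = 0.706982

This means approximately 70.7% of outcomes fall in the interval [3, 6].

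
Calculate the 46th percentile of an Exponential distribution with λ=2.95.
0.2089

We have X ~ Exponential(λ=2.95).

We want to find x such that P(X ≤ x) = 0.46.

This is the 46th percentile, which means 46% of values fall below this point.

Using the inverse CDF (quantile function):
x = F⁻¹(0.46) = 0.2089

Verification: P(X ≤ 0.2089) = 0.46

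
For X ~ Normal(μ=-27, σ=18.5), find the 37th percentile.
-33.1393

We have X ~ Normal(μ=-27, σ=18.5).

We want to find x such that P(X ≤ x) = 0.37.

This is the 37th percentile, which means 37% of values fall below this point.

Using the inverse CDF (quantile function):
x = F⁻¹(0.37) = -33.1393

Verification: P(X ≤ -33.1393) = 0.37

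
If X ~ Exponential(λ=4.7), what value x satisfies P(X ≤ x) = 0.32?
0.0821

We have X ~ Exponential(λ=4.7).

We want to find x such that P(X ≤ x) = 0.32.

This is the 32nd percentile, which means 32% of values fall below this point.

Using the inverse CDF (quantile function):
x = F⁻¹(0.32) = 0.0821

Verification: P(X ≤ 0.0821) = 0.32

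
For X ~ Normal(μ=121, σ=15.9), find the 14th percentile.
103.8229

We have X ~ Normal(μ=121, σ=15.9).

We want to find x such that P(X ≤ x) = 0.14.

This is the 14th percentile, which means 14% of values fall below this point.

Using the inverse CDF (quantile function):
x = F⁻¹(0.14) = 103.8229

Verification: P(X ≤ 103.8229) = 0.14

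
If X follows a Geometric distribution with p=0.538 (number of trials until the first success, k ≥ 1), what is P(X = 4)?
0.053053

We have X ~ Geometric(p=0.538) (number of trials until the first success, k ≥ 1).

For a Geometric distribution, the PMF gives us the probability of each outcome.

Using the PMF formula:
P(X = 4) = 0.053053

Rounded to 4 decimal places: 0.0531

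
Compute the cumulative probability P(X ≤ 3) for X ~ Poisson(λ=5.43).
0.209759

We have X ~ Poisson(λ=5.43).

The CDF gives us P(X ≤ k).

Using the CDF:
P(X ≤ 3) = 0.209759

This means there's approximately a 21.0% chance that X is at most 3.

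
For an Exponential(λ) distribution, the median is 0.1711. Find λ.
λ = 4.0511

For X ~ Exponential(λ), the CDF is F(x) = 1 - e^(-λx).
The median m satisfies F(m) = 0.5:
1 - e^(-λm) = 0.5
e^(-λm) = 0.5
λm = ln(2)
m = ln(2) / λ

Given m = 0.1711:
λ = ln(2) / 0.1711 = 0.693147 / 0.1711 = 4.0511

Verification: ln(2) / 4.0511 = 0.1711 ✓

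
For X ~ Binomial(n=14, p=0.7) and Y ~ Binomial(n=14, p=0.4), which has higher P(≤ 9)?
Y has higher probability (P(Y ≤ 9) = 0.9825 > P(X ≤ 9) = 0.4158)

Compute P(≤ 9) for each distribution:

X ~ Binomial(n=14, p=0.7):
P(X ≤ 9) = 0.4158

Y ~ Binomial(n=14, p=0.4):
P(Y ≤ 9) = 0.9825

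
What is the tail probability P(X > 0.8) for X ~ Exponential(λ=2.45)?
0.140858

We have X ~ Exponential(λ=2.45).

P(X > 0.8) = 1 - P(X ≤ 0.8)
                = 1 - F(0.8)
                = 1 - 0.859142
                = 0.140858

So there's approximately a 14.1% chance that X exceeds 0.8.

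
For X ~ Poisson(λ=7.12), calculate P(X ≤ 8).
0.713317

We have X ~ Poisson(λ=7.12).

The CDF gives us P(X ≤ k).

Using the CDF:
P(X ≤ 8) = 0.713317

This means there's approximately a 71.3% chance that X is at most 8.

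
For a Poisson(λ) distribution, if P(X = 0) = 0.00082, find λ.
λ = 7.1062

For a Poisson(λ) distribution, the PMF at 0 is:
P(X = 0) = λ^0 e^(-λ) / 0! = e^(-λ)

Given P(X = 0) = 0.00082:
e^(-λ) = 0.00082
-λ = ln(0.00082)
λ = -ln(0.00082) = 7.1062

Verification: e^(-7.1062) = 0.00082 ✓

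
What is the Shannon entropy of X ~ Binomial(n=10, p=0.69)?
1.7895 nats

We have X ~ Binomial(n=10, p=0.69).

The Shannon entropy measures the uncertainty or information content of the distribution.

For a Binomial distribution with n=10, p=0.69:
H(X) = 1.7895 nats

(In bits, this would be 2.5816 bits.)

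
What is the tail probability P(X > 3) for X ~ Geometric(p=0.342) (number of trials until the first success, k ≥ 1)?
0.284890

We have X ~ Geometric(p=0.342) (number of trials until the first success, k ≥ 1).

P(X > 3) = 1 - P(X ≤ 3)
                = 1 - F(3)
                = 1 - 0.715110
                = 0.284890

So there's approximately a 28.5% chance that X exceeds 3.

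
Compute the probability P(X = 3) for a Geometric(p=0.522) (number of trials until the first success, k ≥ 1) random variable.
0.119269

We have X ~ Geometric(p=0.522) (number of trials until the first success, k ≥ 1).

For a Geometric distribution, the PMF gives us the probability of each outcome.

Using the PMF formula:
P(X = 3) = 0.119269

Rounded to 4 decimal places: 0.1193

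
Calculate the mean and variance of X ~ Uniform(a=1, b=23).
E[X] = 12.0000, Var(X) = 40.3333

We have X ~ Uniform(a=1, b=23).

For a Uniform distribution with a=1, b=23:

Expected value:
E[X] = 12.0000

Variance:
Var(X) = 40.3333

Standard deviation:
σ = √Var(X) = 6.3509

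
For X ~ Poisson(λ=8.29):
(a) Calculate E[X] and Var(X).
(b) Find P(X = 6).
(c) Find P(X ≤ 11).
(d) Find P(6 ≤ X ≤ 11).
(a) E[X] = 8.2900, Var(X) = 8.2900
(b) P(X = 6) = 0.113160
(c) P(X ≤ 11) = 0.866014
(d) P(6 ≤ X ≤ 11) = 0.699923

We have X ~ Poisson(λ=8.29).

(a) Moments:
E[X] = 8.2900
Var(X) = 8.2900
σ = √Var(X) = 2.8792

(b) Point probability using PMF:
P(X = 6) = 0.113160

(c) Cumulative probability using CDF:
P(X ≤ 11) = F(11) = 0.866014

(d) Range probability:
P(6 ≤ X ≤ 11) = P(X ≤ 11) - P(X ≤ 5)
                   = F(11) - F(5)
                   = 0.866014 - 0.166091
                   = 0.699923

This means approximately 70.0% of outcomes fall in the interval [6, 11].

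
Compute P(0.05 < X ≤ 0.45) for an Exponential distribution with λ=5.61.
0.675308

We have X ~ Exponential(λ=5.61).

To find P(0.05 < X ≤ 0.45), we use:
P(0.05 < X ≤ 0.45) = P(X ≤ 0.45) - P(X ≤ 0.05)
                 = F(0.45) - F(0.05)
                 = 0.919902 - 0.244594
                 = 0.675308

So there's approximately a 67.5% chance that X falls in this range.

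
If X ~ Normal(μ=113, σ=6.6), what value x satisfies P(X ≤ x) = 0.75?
117.4516

We have X ~ Normal(μ=113, σ=6.6).

We want to find x such that P(X ≤ x) = 0.75.

This is the 75th percentile, which means 75% of values fall below this point.

Using the inverse CDF (quantile function):
x = F⁻¹(0.75) = 117.4516

Verification: P(X ≤ 117.4516) = 0.75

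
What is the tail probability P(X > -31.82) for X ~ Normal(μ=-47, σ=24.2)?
0.265240

We have X ~ Normal(μ=-47, σ=24.2).

P(X > -31.82) = 1 - P(X ≤ -31.82)
                = 1 - F(-31.82)
                = 1 - 0.734760
                = 0.265240

So there's approximately a 26.5% chance that X exceeds -31.82.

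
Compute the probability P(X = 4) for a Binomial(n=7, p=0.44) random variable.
0.230379

We have X ~ Binomial(n=7, p=0.44).

For a Binomial distribution, the PMF gives us the probability of each outcome.

Using the PMF formula:
P(X = 4) = 0.230379

Rounded to 4 decimal places: 0.2304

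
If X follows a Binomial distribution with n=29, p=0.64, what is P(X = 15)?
0.058961

We have X ~ Binomial(n=29, p=0.64).

For a Binomial distribution, the PMF gives us the probability of each outcome.

Using the PMF formula:
P(X = 15) = 0.058961

Rounded to 4 decimal places: 0.0590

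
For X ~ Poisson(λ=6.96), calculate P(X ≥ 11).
0.095706

We have X ~ Poisson(λ=6.96).

For discrete distributions, P(X ≥ 11) = 1 - P(X ≤ 10).

P(X ≤ 10) = 0.904294
P(X ≥ 11) = 1 - 0.904294 = 0.095706

So there's approximately a 9.6% chance that X is at least 11.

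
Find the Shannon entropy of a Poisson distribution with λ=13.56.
2.7161 nats

We have X ~ Poisson(λ=13.56).

The Shannon entropy measures the uncertainty or information content of the distribution.

For a Poisson distribution with λ=13.56:
H(X) = 2.7161 nats

(In bits, this would be 3.9185 bits.)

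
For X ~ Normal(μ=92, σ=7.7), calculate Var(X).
59.2900

We have X ~ Normal(μ=92, σ=7.7).

For a Normal distribution with μ=92, σ=7.7:
Var(X) = 59.2900

The variance measures the spread of the distribution around the mean.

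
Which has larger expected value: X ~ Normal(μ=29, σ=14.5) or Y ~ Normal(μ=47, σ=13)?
Y has larger mean (47.0000 > 29.0000)

Compute the expected value for each distribution:

X ~ Normal(μ=29, σ=14.5):
E[X] = 29.0000

Y ~ Normal(μ=47, σ=13):
E[Y] = 47.0000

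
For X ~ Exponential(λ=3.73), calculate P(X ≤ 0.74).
0.936721

We have X ~ Exponential(λ=3.73).

The CDF gives us P(X ≤ k).

Using the CDF:
P(X ≤ 0.74) = 0.936721

This means there's approximately a 93.7% chance that X is at most 0.74.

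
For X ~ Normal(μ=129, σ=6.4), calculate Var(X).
40.9600

We have X ~ Normal(μ=129, σ=6.4).

For a Normal distribution with μ=129, σ=6.4:
Var(X) = 40.9600

The variance measures the spread of the distribution around the mean.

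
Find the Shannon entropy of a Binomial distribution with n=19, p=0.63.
2.1613 nats

We have X ~ Binomial(n=19, p=0.63).

The Shannon entropy measures the uncertainty or information content of the distribution.

For a Binomial distribution with n=19, p=0.63:
H(X) = 2.1613 nats

(In bits, this would be 3.1181 bits.)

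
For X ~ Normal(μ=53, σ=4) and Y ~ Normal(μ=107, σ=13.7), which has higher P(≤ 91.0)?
X has higher probability (P(X ≤ 91.0) = 1.0000 > P(Y ≤ 91.0) = 0.1214)

Compute P(≤ 91.0) for each distribution:

X ~ Normal(μ=53, σ=4):
P(X ≤ 91.0) = 1.0000

Y ~ Normal(μ=107, σ=13.7):
P(Y ≤ 91.0) = 0.1214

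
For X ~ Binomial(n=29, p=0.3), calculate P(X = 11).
0.099802

We have X ~ Binomial(n=29, p=0.3).

For a Binomial distribution, the PMF gives us the probability of each outcome.

Using the PMF formula:
P(X = 11) = 0.099802

Rounded to 4 decimal places: 0.0998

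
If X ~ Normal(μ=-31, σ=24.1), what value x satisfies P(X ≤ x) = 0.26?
-46.5046

We have X ~ Normal(μ=-31, σ=24.1).

We want to find x such that P(X ≤ x) = 0.26.

This is the 26th percentile, which means 26% of values fall below this point.

Using the inverse CDF (quantile function):
x = F⁻¹(0.26) = -46.5046

Verification: P(X ≤ -46.5046) = 0.26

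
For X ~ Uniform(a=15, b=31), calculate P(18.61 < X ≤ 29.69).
0.692500

We have X ~ Uniform(a=15, b=31).

To find P(18.61 < X ≤ 29.69), we use:
P(18.61 < X ≤ 29.69) = P(X ≤ 29.69) - P(X ≤ 18.61)
                 = F(29.69) - F(18.61)
                 = 0.918125 - 0.225625
                 = 0.692500

So there's approximately a 69.3% chance that X falls in this range.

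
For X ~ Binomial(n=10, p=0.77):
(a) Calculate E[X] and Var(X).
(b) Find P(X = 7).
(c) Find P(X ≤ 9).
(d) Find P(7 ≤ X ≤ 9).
(a) E[X] = 7.7000, Var(X) = 1.7710
(b) P(X = 7) = 0.234315
(c) P(X ≤ 9) = 0.926733
(d) P(7 ≤ X ≤ 9) = 0.747331

We have X ~ Binomial(n=10, p=0.77).

(a) Moments:
E[X] = 7.7000
Var(X) = 1.7710
σ = √Var(X) = 1.3308

(b) Point probability using PMF:
P(X = 7) = 0.234315

(c) Cumulative probability using CDF:
P(X ≤ 9) = F(9) = 0.926733

(d) Range probability:
P(7 ≤ X ≤ 9) = P(X ≤ 9) - P(X ≤ 6)
                   = F(9) - F(6)
                   = 0.926733 - 0.179402
                   = 0.747331

This means approximately 74.7% of outcomes fall in the interval [7, 9].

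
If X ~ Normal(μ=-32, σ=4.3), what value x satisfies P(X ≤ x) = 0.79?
-28.5324

We have X ~ Normal(μ=-32, σ=4.3).

We want to find x such that P(X ≤ x) = 0.79.

This is the 79th percentile, which means 79% of values fall below this point.

Using the inverse CDF (quantile function):
x = F⁻¹(0.79) = -28.5324

Verification: P(X ≤ -28.5324) = 0.79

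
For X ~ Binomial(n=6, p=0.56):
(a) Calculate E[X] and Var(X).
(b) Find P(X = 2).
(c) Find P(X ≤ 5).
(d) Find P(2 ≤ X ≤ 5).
(a) E[X] = 3.3600, Var(X) = 1.4784
(b) P(X = 2) = 0.176310
(c) P(X ≤ 5) = 0.969159
(d) P(2 ≤ X ≤ 5) = 0.906491

We have X ~ Binomial(n=6, p=0.56).

(a) Moments:
E[X] = 3.3600
Var(X) = 1.4784
σ = √Var(X) = 1.2159

(b) Point probability using PMF:
P(X = 2) = 0.176310

(c) Cumulative probability using CDF:
P(X ≤ 5) = F(5) = 0.969159

(d) Range probability:
P(2 ≤ X ≤ 5) = P(X ≤ 5) - P(X ≤ 1)
                   = F(5) - F(1)
                   = 0.969159 - 0.062668
                   = 0.906491

This means approximately 90.6% of outcomes fall in the interval [2, 5].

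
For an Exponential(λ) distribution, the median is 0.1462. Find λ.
λ = 4.7411

For X ~ Exponential(λ), the CDF is F(x) = 1 - e^(-λx).
The median m satisfies F(m) = 0.5:
1 - e^(-λm) = 0.5
e^(-λm) = 0.5
λm = ln(2)
m = ln(2) / λ

Given m = 0.1462:
λ = ln(2) / 0.1462 = 0.693147 / 0.1462 = 4.7411

Verification: ln(2) / 4.7411 = 0.1462 ✓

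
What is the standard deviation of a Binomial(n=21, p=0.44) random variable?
2.2747

We have X ~ Binomial(n=21, p=0.44).

For a Binomial distribution with n=21, p=0.44:
σ = √Var(X) = 2.2747

The standard deviation is the square root of the variance.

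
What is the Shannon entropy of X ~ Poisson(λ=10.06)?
2.5645 nats

We have X ~ Poisson(λ=10.06).

The Shannon entropy measures the uncertainty or information content of the distribution.

For a Poisson distribution with λ=10.06:
H(X) = 2.5645 nats

(In bits, this would be 3.6997 bits.)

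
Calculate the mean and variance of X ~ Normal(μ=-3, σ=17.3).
E[X] = -3.0000, Var(X) = 299.2900

We have X ~ Normal(μ=-3, σ=17.3).

For a Normal distribution with μ=-3, σ=17.3:

Expected value:
E[X] = -3.0000

Variance:
Var(X) = 299.2900

Standard deviation:
σ = √Var(X) = 17.3000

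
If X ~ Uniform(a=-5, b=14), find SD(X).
5.4848

We have X ~ Uniform(a=-5, b=14).

For a Uniform distribution with a=-5, b=14:
σ = √Var(X) = 5.4848

The standard deviation is the square root of the variance.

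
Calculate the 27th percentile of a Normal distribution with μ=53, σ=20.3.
40.5599

We have X ~ Normal(μ=53, σ=20.3).

We want to find x such that P(X ≤ x) = 0.27.

This is the 27th percentile, which means 27% of values fall below this point.

Using the inverse CDF (quantile function):
x = F⁻¹(0.27) = 40.5599

Verification: P(X ≤ 40.5599) = 0.27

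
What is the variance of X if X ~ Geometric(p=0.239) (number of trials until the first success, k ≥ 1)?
13.3226

We have X ~ Geometric(p=0.239) (number of trials until the first success, k ≥ 1).

For a Geometric distribution with p=0.239 (number of trials until the first success, k ≥ 1):
Var(X) = 13.3226

The variance measures the spread of the distribution around the mean.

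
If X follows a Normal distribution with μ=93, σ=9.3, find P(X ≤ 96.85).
0.660555

We have X ~ Normal(μ=93, σ=9.3).

The CDF gives us P(X ≤ k).

Using the CDF:
P(X ≤ 96.85) = 0.660555

This means there's approximately a 66.1% chance that X is at most 96.85.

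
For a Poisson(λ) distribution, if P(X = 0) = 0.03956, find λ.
λ = 3.2299

For a Poisson(λ) distribution, the PMF at 0 is:
P(X = 0) = λ^0 e^(-λ) / 0! = e^(-λ)

Given P(X = 0) = 0.03956:
e^(-λ) = 0.03956
-λ = ln(0.03956)
λ = -ln(0.03956) = 3.2299

Verification: e^(-3.2299) = 0.03956 ✓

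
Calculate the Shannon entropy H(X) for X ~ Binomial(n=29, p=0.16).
2.0871 nats

We have X ~ Binomial(n=29, p=0.16).

The Shannon entropy measures the uncertainty or information content of the distribution.

For a Binomial distribution with n=29, p=0.16:
H(X) = 2.0871 nats

(In bits, this would be 3.0110 bits.)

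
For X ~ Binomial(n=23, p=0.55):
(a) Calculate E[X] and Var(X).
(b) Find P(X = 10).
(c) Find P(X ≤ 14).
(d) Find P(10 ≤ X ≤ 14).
(a) E[X] = 12.6500, Var(X) = 5.6925
(b) P(X = 10) = 0.089917
(c) P(X ≤ 14) = 0.779700
(d) P(10 ≤ X ≤ 14) = 0.686030

We have X ~ Binomial(n=23, p=0.55).

(a) Moments:
E[X] = 12.6500
Var(X) = 5.6925
σ = √Var(X) = 2.3859

(b) Point probability using PMF:
P(X = 10) = 0.089917

(c) Cumulative probability using CDF:
P(X ≤ 14) = F(14) = 0.779700

(d) Range probability:
P(10 ≤ X ≤ 14) = P(X ≤ 14) - P(X ≤ 9)
                   = F(14) - F(9)
                   = 0.779700 - 0.093671
                   = 0.686030

This means approximately 68.6% of outcomes fall in the interval [10, 14].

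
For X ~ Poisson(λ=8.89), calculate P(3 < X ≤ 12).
0.860693

We have X ~ Poisson(λ=8.89).

To find P(3 < X ≤ 12), we use:
P(3 < X ≤ 12) = P(X ≤ 12) - P(X ≤ 3)
                 = F(12) - F(3)
                 = 0.883630 - 0.022938
                 = 0.860693

So there's approximately a 86.1% chance that X falls in this range.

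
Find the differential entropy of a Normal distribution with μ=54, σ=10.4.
3.7607 nats

We have X ~ Normal(μ=54, σ=10.4).

The differential entropy measures the uncertainty or information content of the distribution.

For a Normal distribution with μ=54, σ=10.4:
h(X) = 3.7607 nats

(In bits, this would be 5.4256 bits.)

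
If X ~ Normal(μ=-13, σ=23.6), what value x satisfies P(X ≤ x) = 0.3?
-25.3759

We have X ~ Normal(μ=-13, σ=23.6).

We want to find x such that P(X ≤ x) = 0.3.

This is the 30th percentile, which means 30% of values fall below this point.

Using the inverse CDF (quantile function):
x = F⁻¹(0.3) = -25.3759

Verification: P(X ≤ -25.3759) = 0.3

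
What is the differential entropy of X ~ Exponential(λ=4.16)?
-0.4255 nats

We have X ~ Exponential(λ=4.16).

The differential entropy measures the uncertainty or information content of the distribution.

For an Exponential distribution with λ=4.16:
h(X) = -0.4255 nats

(In bits, this would be -0.6139 bits.)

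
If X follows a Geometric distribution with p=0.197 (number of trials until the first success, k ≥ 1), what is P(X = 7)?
0.052815

We have X ~ Geometric(p=0.197) (number of trials until the first success, k ≥ 1).

For a Geometric distribution, the PMF gives us the probability of each outcome.

Using the PMF formula:
P(X = 7) = 0.052815

Rounded to 4 decimal places: 0.0528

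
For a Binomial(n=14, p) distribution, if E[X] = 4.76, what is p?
p = 0.34

For a Binomial(n, p) distribution:
E[X] = n × p

Given n = 14 and E[X] = 4.76:
4.76 = 14 × p
p = 4.76 / 14 = 0.34

Verification: Binomial(14, 0.34) has E[X] = 4.76 ✓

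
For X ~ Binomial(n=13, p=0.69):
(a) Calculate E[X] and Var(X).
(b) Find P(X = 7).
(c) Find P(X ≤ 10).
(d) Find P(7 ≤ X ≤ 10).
(a) E[X] = 8.9700, Var(X) = 2.7807
(b) P(X = 7) = 0.113405
(c) P(X ≤ 10) = 0.818510
(d) P(7 ≤ X ≤ 10) = 0.745235

We have X ~ Binomial(n=13, p=0.69).

(a) Moments:
E[X] = 8.9700
Var(X) = 2.7807
σ = √Var(X) = 1.6675

(b) Point probability using PMF:
P(X = 7) = 0.113405

(c) Cumulative probability using CDF:
P(X ≤ 10) = F(10) = 0.818510

(d) Range probability:
P(7 ≤ X ≤ 10) = P(X ≤ 10) - P(X ≤ 6)
                   = F(10) - F(6)
                   = 0.818510 - 0.073275
                   = 0.745235

This means approximately 74.5% of outcomes fall in the interval [7, 10].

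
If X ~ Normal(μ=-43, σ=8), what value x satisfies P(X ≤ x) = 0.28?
-47.6627

We have X ~ Normal(μ=-43, σ=8).

We want to find x such that P(X ≤ x) = 0.28.

This is the 28th percentile, which means 28% of values fall below this point.

Using the inverse CDF (quantile function):
x = F⁻¹(0.28) = -47.6627

Verification: P(X ≤ -47.6627) = 0.28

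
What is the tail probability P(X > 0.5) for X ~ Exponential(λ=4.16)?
0.124930

We have X ~ Exponential(λ=4.16).

P(X > 0.5) = 1 - P(X ≤ 0.5)
                = 1 - F(0.5)
                = 1 - 0.875070
                = 0.124930

So there's approximately a 12.5% chance that X exceeds 0.5.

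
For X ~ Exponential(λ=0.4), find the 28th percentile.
0.8213

We have X ~ Exponential(λ=0.4).

We want to find x such that P(X ≤ x) = 0.28.

This is the 28th percentile, which means 28% of values fall below this point.

Using the inverse CDF (quantile function):
x = F⁻¹(0.28) = 0.8213

Verification: P(X ≤ 0.8213) = 0.28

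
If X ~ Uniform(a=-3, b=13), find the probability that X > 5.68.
0.457500

We have X ~ Uniform(a=-3, b=13).

P(X > 5.68) = 1 - P(X ≤ 5.68)
                = 1 - F(5.68)
                = 1 - 0.542500
                = 0.457500

So there's approximately a 45.8% chance that X exceeds 5.68.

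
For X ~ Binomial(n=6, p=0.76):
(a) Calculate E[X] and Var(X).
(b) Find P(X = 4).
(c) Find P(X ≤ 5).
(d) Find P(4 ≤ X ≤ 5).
(a) E[X] = 4.5600, Var(X) = 1.0944
(b) P(X = 4) = 0.288249
(c) P(X ≤ 5) = 0.807300
(d) P(4 ≤ X ≤ 5) = 0.653365

We have X ~ Binomial(n=6, p=0.76).

(a) Moments:
E[X] = 4.5600
Var(X) = 1.0944
σ = √Var(X) = 1.0461

(b) Point probability using PMF:
P(X = 4) = 0.288249

(c) Cumulative probability using CDF:
P(X ≤ 5) = F(5) = 0.807300

(d) Range probability:
P(4 ≤ X ≤ 5) = P(X ≤ 5) - P(X ≤ 3)
                   = F(5) - F(3)
                   = 0.807300 - 0.153935
                   = 0.653365

This means approximately 65.3% of outcomes fall in the interval [4, 5].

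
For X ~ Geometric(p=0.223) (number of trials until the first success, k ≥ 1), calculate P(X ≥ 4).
0.469097

We have X ~ Geometric(p=0.223) (number of trials until the first success, k ≥ 1).

For discrete distributions, P(X ≥ 4) = 1 - P(X ≤ 3).

P(X ≤ 3) = 0.530903
P(X ≥ 4) = 1 - 0.530903 = 0.469097

So there's approximately a 46.9% chance that X is at least 4.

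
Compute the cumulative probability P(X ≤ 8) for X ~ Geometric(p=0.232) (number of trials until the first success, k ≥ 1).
0.878971

We have X ~ Geometric(p=0.232) (number of trials until the first success, k ≥ 1).

The CDF gives us P(X ≤ k).

Using the CDF:
P(X ≤ 8) = 0.878971

This means there's approximately a 87.9% chance that X is at most 8.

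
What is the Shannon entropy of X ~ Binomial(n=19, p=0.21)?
1.9813 nats

We have X ~ Binomial(n=19, p=0.21).

The Shannon entropy measures the uncertainty or information content of the distribution.

For a Binomial distribution with n=19, p=0.21:
H(X) = 1.9813 nats

(In bits, this would be 2.8584 bits.)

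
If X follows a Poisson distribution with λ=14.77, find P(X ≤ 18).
0.835334

We have X ~ Poisson(λ=14.77).

The CDF gives us P(X ≤ k).

Using the CDF:
P(X ≤ 18) = 0.835334

This means there's approximately a 83.5% chance that X is at most 18.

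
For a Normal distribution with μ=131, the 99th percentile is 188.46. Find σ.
σ = 24.6997

For X ~ Normal(μ, σ), the p-th percentile satisfies x = μ + z_p × σ,
where z_p = Φ⁻¹(p) is the standard normal quantile.

Step 1: z_{0.99} = Φ⁻¹(0.99) = 2.3263

Step 2: Solve for σ:
188.46 = 131 + 2.3263 × σ
σ = (188.46 - 131) / 2.3263
σ = 57.46 / 2.3263
σ = 24.6997

Verification: μ + z × σ = 131 + 2.3263 × 24.6997 = 188.46 ✓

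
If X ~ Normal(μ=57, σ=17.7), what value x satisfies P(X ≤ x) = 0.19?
41.4612

We have X ~ Normal(μ=57, σ=17.7).

We want to find x such that P(X ≤ x) = 0.19.

This is the 19th percentile, which means 19% of values fall below this point.

Using the inverse CDF (quantile function):
x = F⁻¹(0.19) = 41.4612

Verification: P(X ≤ 41.4612) = 0.19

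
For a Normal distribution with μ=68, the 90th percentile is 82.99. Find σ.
σ = 11.6968

For X ~ Normal(μ, σ), the p-th percentile satisfies x = μ + z_p × σ,
where z_p = Φ⁻¹(p) is the standard normal quantile.

Step 1: z_{0.9} = Φ⁻¹(0.9) = 1.2816

Step 2: Solve for σ:
82.99 = 68 + 1.2816 × σ
σ = (82.99 - 68) / 1.2816
σ = 14.99 / 1.2816
σ = 11.6968

Verification: μ + z × σ = 68 + 1.2816 × 11.6968 = 82.99 ✓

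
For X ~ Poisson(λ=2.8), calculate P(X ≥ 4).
0.308063

We have X ~ Poisson(λ=2.8).

For discrete distributions, P(X ≥ 4) = 1 - P(X ≤ 3).

P(X ≤ 3) = 0.691937
P(X ≥ 4) = 1 - 0.691937 = 0.308063

So there's approximately a 30.8% chance that X is at least 4.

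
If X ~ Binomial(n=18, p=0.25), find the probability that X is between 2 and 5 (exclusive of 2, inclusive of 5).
0.582146

We have X ~ Binomial(n=18, p=0.25).

To find P(2 < X ≤ 5), we use:
P(2 < X ≤ 5) = P(X ≤ 5) - P(X ≤ 2)
                 = F(5) - F(2)
                 = 0.717451 - 0.135305
                 = 0.582146

So there's approximately a 58.2% chance that X falls in this range.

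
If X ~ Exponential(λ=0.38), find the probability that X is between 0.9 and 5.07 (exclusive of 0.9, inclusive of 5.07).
0.564706

We have X ~ Exponential(λ=0.38).

To find P(0.9 < X ≤ 5.07), we use:
P(0.9 < X ≤ 5.07) = P(X ≤ 5.07) - P(X ≤ 0.9)
                 = F(5.07) - F(0.9)
                 = 0.854357 - 0.289652
                 = 0.564706

So there's approximately a 56.5% chance that X falls in this range.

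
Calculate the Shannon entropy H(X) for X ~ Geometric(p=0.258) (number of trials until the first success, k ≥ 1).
2.2130 nats

We have X ~ Geometric(p=0.258) (number of trials until the first success, k ≥ 1).

The Shannon entropy measures the uncertainty or information content of the distribution.

For a Geometric distribution with p=0.258 (number of trials until the first success, k ≥ 1):
H(X) = 2.2130 nats

(In bits, this would be 3.1927 bits.)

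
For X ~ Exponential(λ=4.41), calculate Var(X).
0.0514

We have X ~ Exponential(λ=4.41).

For an Exponential distribution with λ=4.41:
Var(X) = 0.0514

The variance measures the spread of the distribution around the mean.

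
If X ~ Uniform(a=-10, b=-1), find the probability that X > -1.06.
0.006667

We have X ~ Uniform(a=-10, b=-1).

P(X > -1.06) = 1 - P(X ≤ -1.06)
                = 1 - F(-1.06)
                = 1 - 0.993333
                = 0.006667

So there's approximately a 0.7% chance that X exceeds -1.06.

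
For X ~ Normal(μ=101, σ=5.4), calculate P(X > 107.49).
0.114710

We have X ~ Normal(μ=101, σ=5.4).

P(X > 107.49) = 1 - P(X ≤ 107.49)
                = 1 - F(107.49)
                = 1 - 0.885290
                = 0.114710

So there's approximately a 11.5% chance that X exceeds 107.49.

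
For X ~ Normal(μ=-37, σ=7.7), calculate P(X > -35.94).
0.445254

We have X ~ Normal(μ=-37, σ=7.7).

P(X > -35.94) = 1 - P(X ≤ -35.94)
                = 1 - F(-35.94)
                = 1 - 0.554746
                = 0.445254

So there's approximately a 44.5% chance that X exceeds -35.94.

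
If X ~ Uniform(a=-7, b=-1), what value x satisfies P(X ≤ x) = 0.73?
-2.6200

We have X ~ Uniform(a=-7, b=-1).

We want to find x such that P(X ≤ x) = 0.73.

This is the 73rd percentile, which means 73% of values fall below this point.

Using the inverse CDF (quantile function):
x = F⁻¹(0.73) = -2.6200

Verification: P(X ≤ -2.6200) = 0.73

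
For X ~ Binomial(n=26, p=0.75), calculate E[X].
19.5000

We have X ~ Binomial(n=26, p=0.75).

For a Binomial distribution with n=26, p=0.75:
E[X] = 19.5000

This is the expected (average) value of X.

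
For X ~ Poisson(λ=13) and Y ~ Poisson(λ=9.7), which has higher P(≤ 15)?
Y has higher probability (P(Y ≤ 15) = 0.9609 > P(X ≤ 15) = 0.7636)

Compute P(≤ 15) for each distribution:

X ~ Poisson(λ=13):
P(X ≤ 15) = 0.7636

Y ~ Poisson(λ=9.7):
P(Y ≤ 15) = 0.9609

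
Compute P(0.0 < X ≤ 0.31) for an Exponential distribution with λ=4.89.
0.780390

We have X ~ Exponential(λ=4.89).

To find P(0.0 < X ≤ 0.31), we use:
P(0.0 < X ≤ 0.31) = P(X ≤ 0.31) - P(X ≤ 0.0)
                 = F(0.31) - F(0.0)
                 = 0.780390 - 0.000000
                 = 0.780390

So there's approximately a 78.0% chance that X falls in this range.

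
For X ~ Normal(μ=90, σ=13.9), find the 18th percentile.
77.2764

We have X ~ Normal(μ=90, σ=13.9).

We want to find x such that P(X ≤ x) = 0.18.

This is the 18th percentile, which means 18% of values fall below this point.

Using the inverse CDF (quantile function):
x = F⁻¹(0.18) = 77.2764

Verification: P(X ≤ 77.2764) = 0.18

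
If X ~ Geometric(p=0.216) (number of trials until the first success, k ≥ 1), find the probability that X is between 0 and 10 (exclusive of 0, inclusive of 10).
0.912267

We have X ~ Geometric(p=0.216) (number of trials until the first success, k ≥ 1).

To find P(0 < X ≤ 10), we use:
P(0 < X ≤ 10) = P(X ≤ 10) - P(X ≤ 0)
                 = F(10) - F(0)
                 = 0.912267 - 0.000000
                 = 0.912267

So there's approximately a 91.2% chance that X falls in this range.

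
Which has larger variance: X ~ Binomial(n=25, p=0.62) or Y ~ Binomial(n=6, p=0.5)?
X has larger variance (5.8900 > 1.5000)

Compute the variance for each distribution:

X ~ Binomial(n=25, p=0.62):
Var(X) = 5.8900

Y ~ Binomial(n=6, p=0.5):
Var(Y) = 1.5000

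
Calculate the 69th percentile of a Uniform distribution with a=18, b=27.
24.2100

We have X ~ Uniform(a=18, b=27).

We want to find x such that P(X ≤ x) = 0.69.

This is the 69th percentile, which means 69% of values fall below this point.

Using the inverse CDF (quantile function):
x = F⁻¹(0.69) = 24.2100

Verification: P(X ≤ 24.2100) = 0.69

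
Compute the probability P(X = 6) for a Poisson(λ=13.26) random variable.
0.013158

We have X ~ Poisson(λ=13.26).

For a Poisson distribution, the PMF gives us the probability of each outcome.

Using the PMF formula:
P(X = 6) = 0.013158

Rounded to 4 decimal places: 0.0132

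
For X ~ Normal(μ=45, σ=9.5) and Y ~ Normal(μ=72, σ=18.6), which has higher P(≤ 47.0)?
X has higher probability (P(X ≤ 47.0) = 0.5834 > P(Y ≤ 47.0) = 0.0895)

Compute P(≤ 47.0) for each distribution:

X ~ Normal(μ=45, σ=9.5):
P(X ≤ 47.0) = 0.5834

Y ~ Normal(μ=72, σ=18.6):
P(Y ≤ 47.0) = 0.0895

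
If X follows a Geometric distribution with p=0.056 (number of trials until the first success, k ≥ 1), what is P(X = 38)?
0.006640

We have X ~ Geometric(p=0.056) (number of trials until the first success, k ≥ 1).

For a Geometric distribution, the PMF gives us the probability of each outcome.

Using the PMF formula:
P(X = 38) = 0.006640

Rounded to 4 decimal places: 0.0066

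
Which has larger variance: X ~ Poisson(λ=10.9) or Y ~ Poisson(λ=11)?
Y has larger variance (11.0000 > 10.9000)

Compute the variance for each distribution:

X ~ Poisson(λ=10.9):
Var(X) = 10.9000

Y ~ Poisson(λ=11):
Var(Y) = 11.0000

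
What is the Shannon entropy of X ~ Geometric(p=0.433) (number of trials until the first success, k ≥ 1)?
1.5800 nats

We have X ~ Geometric(p=0.433) (number of trials until the first success, k ≥ 1).

The Shannon entropy measures the uncertainty or information content of the distribution.

For a Geometric distribution with p=0.433 (number of trials until the first success, k ≥ 1):
H(X) = 1.5800 nats

(In bits, this would be 2.2795 bits.)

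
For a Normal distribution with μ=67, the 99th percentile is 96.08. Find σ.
σ = 12.5003

For X ~ Normal(μ, σ), the p-th percentile satisfies x = μ + z_p × σ,
where z_p = Φ⁻¹(p) is the standard normal quantile.

Step 1: z_{0.99} = Φ⁻¹(0.99) = 2.3263

Step 2: Solve for σ:
96.08 = 67 + 2.3263 × σ
σ = (96.08 - 67) / 2.3263
σ = 29.08 / 2.3263
σ = 12.5003

Verification: μ + z × σ = 67 + 2.3263 × 12.5003 = 96.08 ✓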